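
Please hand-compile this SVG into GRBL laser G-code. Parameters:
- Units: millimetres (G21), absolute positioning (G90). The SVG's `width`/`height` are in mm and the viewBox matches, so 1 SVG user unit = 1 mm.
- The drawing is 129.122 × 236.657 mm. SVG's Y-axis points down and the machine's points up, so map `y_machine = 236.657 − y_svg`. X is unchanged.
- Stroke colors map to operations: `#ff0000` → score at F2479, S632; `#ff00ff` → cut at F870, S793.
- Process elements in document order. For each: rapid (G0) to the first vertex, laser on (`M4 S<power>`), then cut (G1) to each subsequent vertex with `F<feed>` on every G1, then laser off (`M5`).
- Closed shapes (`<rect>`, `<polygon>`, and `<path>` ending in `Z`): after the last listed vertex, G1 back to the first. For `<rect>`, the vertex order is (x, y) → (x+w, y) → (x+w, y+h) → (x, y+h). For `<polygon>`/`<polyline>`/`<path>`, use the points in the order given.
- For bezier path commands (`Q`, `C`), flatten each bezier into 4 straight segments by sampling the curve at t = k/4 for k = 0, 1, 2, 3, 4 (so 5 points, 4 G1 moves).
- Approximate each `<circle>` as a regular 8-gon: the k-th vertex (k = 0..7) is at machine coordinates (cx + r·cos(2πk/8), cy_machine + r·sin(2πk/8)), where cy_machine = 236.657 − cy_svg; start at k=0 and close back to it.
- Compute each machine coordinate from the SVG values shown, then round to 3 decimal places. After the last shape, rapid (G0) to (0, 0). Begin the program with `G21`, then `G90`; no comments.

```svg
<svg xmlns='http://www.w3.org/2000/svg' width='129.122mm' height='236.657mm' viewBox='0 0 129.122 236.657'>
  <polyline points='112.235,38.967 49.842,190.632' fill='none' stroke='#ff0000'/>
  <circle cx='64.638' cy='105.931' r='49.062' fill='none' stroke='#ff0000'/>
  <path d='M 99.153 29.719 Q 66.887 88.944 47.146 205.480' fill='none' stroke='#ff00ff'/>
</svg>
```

G21
G90
G0 X112.235 Y197.690
M4 S632
G1 X49.842 Y46.025 F2479
M5
G0 X113.700 Y130.726
M4 S632
G1 X99.330 Y165.418 F2479
G1 X64.638 Y179.788 F2479
G1 X29.946 Y165.418 F2479
G1 X15.576 Y130.726 F2479
G1 X29.946 Y96.034 F2479
G1 X64.638 Y81.664 F2479
G1 X99.330 Y96.034 F2479
G1 X113.700 Y130.726 F2479
M5
G0 X99.153 Y206.938
M4 S793
G1 X83.803 Y173.744 F870
G1 X70.018 Y133.385 F870
G1 X57.799 Y85.863 F870
G1 X47.146 Y31.177 F870
M5
G0 X0.000 Y0.000

1 u = 1 mm; y_m = 236.657 − y.

[1] `<polyline>` line segment, #ff0000→score S632 F2479: (112.235,197.690) → (49.842,46.025)

[2] `<circle>` circle, #ff0000→score S632 F2479: (113.700,130.726) → (99.330,165.418) → (64.638,179.788) → (29.946,165.418) → (15.576,130.726) → (29.946,96.034) → (64.638,81.664) → (99.330,96.034) → (113.700,130.726) (closed)

[3] `<path>` quadratic bezier, #ff00ff→cut S793 F870: (99.153,206.938) → (83.803,173.744) → (70.018,133.385) → (57.799,85.863) → (47.146,31.177)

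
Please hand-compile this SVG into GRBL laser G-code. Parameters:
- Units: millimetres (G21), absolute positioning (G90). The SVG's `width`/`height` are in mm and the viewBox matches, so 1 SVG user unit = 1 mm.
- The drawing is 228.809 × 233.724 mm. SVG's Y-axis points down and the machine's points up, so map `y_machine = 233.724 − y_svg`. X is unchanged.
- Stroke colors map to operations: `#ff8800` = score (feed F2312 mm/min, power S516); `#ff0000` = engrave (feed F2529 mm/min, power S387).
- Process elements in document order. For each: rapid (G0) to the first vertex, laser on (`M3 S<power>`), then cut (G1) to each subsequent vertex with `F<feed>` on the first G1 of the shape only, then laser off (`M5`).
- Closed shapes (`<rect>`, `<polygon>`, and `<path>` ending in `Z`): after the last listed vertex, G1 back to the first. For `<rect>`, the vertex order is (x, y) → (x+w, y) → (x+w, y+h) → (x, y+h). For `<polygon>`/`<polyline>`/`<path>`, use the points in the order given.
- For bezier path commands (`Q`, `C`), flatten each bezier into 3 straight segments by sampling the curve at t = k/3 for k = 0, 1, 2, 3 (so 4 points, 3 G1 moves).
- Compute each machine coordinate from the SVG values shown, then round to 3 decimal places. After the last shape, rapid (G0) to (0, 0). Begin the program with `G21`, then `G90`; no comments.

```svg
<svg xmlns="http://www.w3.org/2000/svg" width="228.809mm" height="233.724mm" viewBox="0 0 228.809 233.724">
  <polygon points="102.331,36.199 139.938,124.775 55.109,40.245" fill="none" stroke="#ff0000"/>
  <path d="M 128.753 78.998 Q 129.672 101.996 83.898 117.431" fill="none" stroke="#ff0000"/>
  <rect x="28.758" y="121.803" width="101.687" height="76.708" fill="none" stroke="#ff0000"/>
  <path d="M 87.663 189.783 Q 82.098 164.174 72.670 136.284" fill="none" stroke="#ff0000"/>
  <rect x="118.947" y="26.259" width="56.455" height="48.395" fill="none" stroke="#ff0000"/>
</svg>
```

G21
G90
G0 X102.331 Y197.525
M3 S387
G1 X139.938 Y108.949 F2529
G1 X55.109 Y193.479
G1 X102.331 Y197.525
M5
G0 X128.753 Y154.726
M3 S387
G1 X124.178 Y140.234 F2529
G1 X109.226 Y127.423
G1 X83.898 Y116.293
M5
G0 X28.758 Y111.921
M3 S387
G1 X130.445 Y111.921 F2529
G1 X130.445 Y35.213
G1 X28.758 Y35.213
G1 X28.758 Y111.921
M5
G0 X87.663 Y43.941
M3 S387
G1 X83.524 Y61.267 F2529
G1 X78.526 Y79.100
G1 X72.670 Y97.440
M5
G0 X118.947 Y207.465
M3 S387
G1 X175.402 Y207.465 F2529
G1 X175.402 Y159.070
G1 X118.947 Y159.070
G1 X118.947 Y207.465
M5
G0 X0.000 Y0.000

viewBox `0 0 228.809 233.724` with mm width/height → 1 unit = 1 mm. Flip: y_m = 233.724 − y_svg.

**Shape 1** — `<polygon>` closed polygon, stroke `#ff0000` → engrave (S387, F2529). Machine vertices: (102.331,197.525) → (139.938,108.949) → (55.109,193.479) → (102.331,197.525). Closed: final G1 returns to the first vertex.

**Shape 2** — `<path>` quadratic bezier, stroke `#ff0000` → engrave (S387, F2529). Control points (SVG): P0=(128.753,78.998), P1=(129.672,101.996), P2=(83.898,117.431); sampled at t=k/3. Machine vertices: (128.753,154.726) → (124.178,140.234) → (109.226,127.423) → (83.898,116.293). Open path.

**Shape 3** — `<rect>` rectangle, stroke `#ff0000` → engrave (S387, F2529). Machine vertices: (28.758,111.921) → (130.445,111.921) → (130.445,35.213) → (28.758,35.213) → (28.758,111.921). Closed: final G1 returns to the first vertex.

**Shape 4** — `<path>` quadratic bezier, stroke `#ff0000` → engrave (S387, F2529). Control points (SVG): P0=(87.663,189.783), P1=(82.098,164.174), P2=(72.670,136.284); sampled at t=k/3. Machine vertices: (87.663,43.941) → (83.524,61.267) → (78.526,79.100) → (72.670,97.440). Open path.

**Shape 5** — `<rect>` rectangle, stroke `#ff0000` → engrave (S387, F2529). Machine vertices: (118.947,207.465) → (175.402,207.465) → (175.402,159.070) → (118.947,159.070) → (118.947,207.465). Closed: final G1 returns to the first vertex.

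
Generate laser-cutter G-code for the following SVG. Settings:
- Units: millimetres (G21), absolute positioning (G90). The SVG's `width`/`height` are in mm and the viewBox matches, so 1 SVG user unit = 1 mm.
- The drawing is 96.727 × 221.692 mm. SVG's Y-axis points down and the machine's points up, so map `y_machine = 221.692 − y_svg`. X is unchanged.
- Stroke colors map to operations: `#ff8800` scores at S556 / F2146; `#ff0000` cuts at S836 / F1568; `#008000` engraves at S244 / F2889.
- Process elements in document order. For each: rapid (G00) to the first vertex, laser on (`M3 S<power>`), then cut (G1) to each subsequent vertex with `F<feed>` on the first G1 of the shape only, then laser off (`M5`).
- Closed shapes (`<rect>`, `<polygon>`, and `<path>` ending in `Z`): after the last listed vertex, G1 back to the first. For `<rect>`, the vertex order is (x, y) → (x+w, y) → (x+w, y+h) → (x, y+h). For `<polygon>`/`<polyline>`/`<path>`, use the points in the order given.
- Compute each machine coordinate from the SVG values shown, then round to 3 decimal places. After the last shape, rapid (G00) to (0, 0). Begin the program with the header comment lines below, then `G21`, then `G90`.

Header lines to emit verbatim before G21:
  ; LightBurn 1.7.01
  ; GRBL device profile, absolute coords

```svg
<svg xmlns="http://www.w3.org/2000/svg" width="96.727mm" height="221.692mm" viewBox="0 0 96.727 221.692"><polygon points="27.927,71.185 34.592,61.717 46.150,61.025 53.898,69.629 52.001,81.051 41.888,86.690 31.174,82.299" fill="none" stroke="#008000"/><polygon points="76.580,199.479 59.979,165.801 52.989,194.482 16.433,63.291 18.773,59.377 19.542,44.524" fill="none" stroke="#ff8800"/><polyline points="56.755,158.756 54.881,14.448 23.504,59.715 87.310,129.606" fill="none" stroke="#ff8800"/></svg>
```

; LightBurn 1.7.01
; GRBL device profile, absolute coords
G21
G90
G00 X27.927 Y150.507
M3 S244
G1 X34.592 Y159.975 F2889
G1 X46.150 Y160.667
G1 X53.898 Y152.063
G1 X52.001 Y140.641
G1 X41.888 Y135.002
G1 X31.174 Y139.393
G1 X27.927 Y150.507
M5
G00 X76.580 Y22.213
M3 S556
G1 X59.979 Y55.891 F2146
G1 X52.989 Y27.210
G1 X16.433 Y158.401
G1 X18.773 Y162.315
G1 X19.542 Y177.168
G1 X76.580 Y22.213
M5
G00 X56.755 Y62.936
M3 S556
G1 X54.881 Y207.244 F2146
G1 X23.504 Y161.977
G1 X87.310 Y92.086
M5
G00 X0.000 Y0.000

1 u = 1 mm; y_m = 221.692 − y.

[1] `<polygon>` regular polygon, #008000→engrave S244 F2889: (27.927,150.507) → (34.592,159.975) → (46.150,160.667) → (53.898,152.063) → (52.001,140.641) → (41.888,135.002) → (31.174,139.393) → (27.927,150.507) (closed)

[2] `<polygon>` closed polygon, #ff8800→score S556 F2146: (76.580,22.213) → (59.979,55.891) → (52.989,27.210) → (16.433,158.401) → (18.773,162.315) → (19.542,177.168) → (76.580,22.213) (closed)

[3] `<polyline>` open polyline, #ff8800→score S556 F2146: (56.755,62.936) → (54.881,207.244) → (23.504,161.977) → (87.310,92.086)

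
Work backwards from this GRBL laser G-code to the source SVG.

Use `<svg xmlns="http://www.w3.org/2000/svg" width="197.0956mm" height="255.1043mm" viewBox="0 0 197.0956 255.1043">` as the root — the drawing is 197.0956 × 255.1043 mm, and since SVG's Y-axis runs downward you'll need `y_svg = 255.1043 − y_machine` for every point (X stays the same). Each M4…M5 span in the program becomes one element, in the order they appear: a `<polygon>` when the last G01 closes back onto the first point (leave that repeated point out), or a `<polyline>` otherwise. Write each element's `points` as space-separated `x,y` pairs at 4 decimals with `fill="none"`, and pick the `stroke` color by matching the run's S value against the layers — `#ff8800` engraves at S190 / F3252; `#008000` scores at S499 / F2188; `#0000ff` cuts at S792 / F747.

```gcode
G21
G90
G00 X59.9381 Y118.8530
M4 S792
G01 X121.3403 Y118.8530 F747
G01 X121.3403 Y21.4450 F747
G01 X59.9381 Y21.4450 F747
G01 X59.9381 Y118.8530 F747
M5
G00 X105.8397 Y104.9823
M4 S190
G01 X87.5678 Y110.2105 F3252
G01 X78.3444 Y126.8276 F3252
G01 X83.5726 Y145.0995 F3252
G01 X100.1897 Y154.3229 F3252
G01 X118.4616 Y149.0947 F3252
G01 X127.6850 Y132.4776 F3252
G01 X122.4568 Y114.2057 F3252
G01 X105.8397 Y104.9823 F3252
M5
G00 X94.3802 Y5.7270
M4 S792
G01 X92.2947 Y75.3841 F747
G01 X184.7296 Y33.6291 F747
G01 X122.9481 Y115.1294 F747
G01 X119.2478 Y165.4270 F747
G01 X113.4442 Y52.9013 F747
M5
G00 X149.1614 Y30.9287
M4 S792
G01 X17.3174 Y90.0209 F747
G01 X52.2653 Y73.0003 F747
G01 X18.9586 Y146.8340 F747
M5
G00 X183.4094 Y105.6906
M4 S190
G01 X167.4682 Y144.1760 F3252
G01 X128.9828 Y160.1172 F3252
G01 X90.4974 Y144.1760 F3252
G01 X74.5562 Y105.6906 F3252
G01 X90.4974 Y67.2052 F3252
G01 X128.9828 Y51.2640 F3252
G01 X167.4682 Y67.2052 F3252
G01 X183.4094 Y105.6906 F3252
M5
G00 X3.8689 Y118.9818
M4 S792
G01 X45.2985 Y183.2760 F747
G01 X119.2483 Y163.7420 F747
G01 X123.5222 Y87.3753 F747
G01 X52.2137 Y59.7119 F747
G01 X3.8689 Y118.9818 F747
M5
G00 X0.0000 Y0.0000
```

Each laser-on run becomes one SVG element. Flip Y back into SVG space with y_svg = 255.1043 − y_machine.

Run 1: S792 ⇒ cut layer `#0000ff`. The run returns to its start, so emit a `<polygon>` with points (Y-flipped): 59.9381,136.2513 121.3403,136.2513 121.3403,233.6593 59.9381,233.6593.

Run 2: the run's S190 means `#ff8800` (engrave). The run returns to its start, so emit a `<polygon>` with points (Y-flipped): 105.8397,150.1220 87.5678,144.8938 78.3444,128.2767 83.5726,110.0048 100.1897,100.7814 118.4616,106.0096 127.6850,122.6267 122.4568,140.8986.

Run 3: the run's S792 means `#0000ff` (cut). The run is open, so emit a `<polyline>` with points (Y-flipped): 94.3802,249.3773 92.2947,179.7202 184.7296,221.4752 122.9481,139.9749 119.2478,89.6773 113.4442,202.2030.

Run 4: the run's S792 means `#0000ff` (cut). The run is open, so emit a `<polyline>` with points (Y-flipped): 149.1614,224.1756 17.3174,165.0834 52.2653,182.1040 18.9586,108.2703.

Run 5: power S190 maps to stroke `#ff8800` (engrave). The run returns to its start, so emit a `<polygon>` with points (Y-flipped): 183.4094,149.4137 167.4682,110.9283 128.9828,94.9871 90.4974,110.9283 74.5562,149.4137 90.4974,187.8991 128.9828,203.8403 167.4682,187.8991.

Run 6: the run's S792 means `#0000ff` (cut). The run returns to its start, so emit a `<polygon>` with points (Y-flipped): 3.8689,136.1225 45.2985,71.8283 119.2483,91.3623 123.5222,167.7290 52.2137,195.3924.

<svg xmlns="http://www.w3.org/2000/svg" width="197.0956mm" height="255.1043mm" viewBox="0 0 197.0956 255.1043">
  <polygon points="59.9381,136.2513 121.3403,136.2513 121.3403,233.6593 59.9381,233.6593" fill="none" stroke="#0000ff"/>
  <polygon points="105.8397,150.1220 87.5678,144.8938 78.3444,128.2767 83.5726,110.0048 100.1897,100.7814 118.4616,106.0096 127.6850,122.6267 122.4568,140.8986" fill="none" stroke="#ff8800"/>
  <polyline points="94.3802,249.3773 92.2947,179.7202 184.7296,221.4752 122.9481,139.9749 119.2478,89.6773 113.4442,202.2030" fill="none" stroke="#0000ff"/>
  <polyline points="149.1614,224.1756 17.3174,165.0834 52.2653,182.1040 18.9586,108.2703" fill="none" stroke="#0000ff"/>
  <polygon points="183.4094,149.4137 167.4682,110.9283 128.9828,94.9871 90.4974,110.9283 74.5562,149.4137 90.4974,187.8991 128.9828,203.8403 167.4682,187.8991" fill="none" stroke="#ff8800"/>
  <polygon points="3.8689,136.1225 45.2985,71.8283 119.2483,91.3623 123.5222,167.7290 52.2137,195.3924" fill="none" stroke="#0000ff"/>
</svg>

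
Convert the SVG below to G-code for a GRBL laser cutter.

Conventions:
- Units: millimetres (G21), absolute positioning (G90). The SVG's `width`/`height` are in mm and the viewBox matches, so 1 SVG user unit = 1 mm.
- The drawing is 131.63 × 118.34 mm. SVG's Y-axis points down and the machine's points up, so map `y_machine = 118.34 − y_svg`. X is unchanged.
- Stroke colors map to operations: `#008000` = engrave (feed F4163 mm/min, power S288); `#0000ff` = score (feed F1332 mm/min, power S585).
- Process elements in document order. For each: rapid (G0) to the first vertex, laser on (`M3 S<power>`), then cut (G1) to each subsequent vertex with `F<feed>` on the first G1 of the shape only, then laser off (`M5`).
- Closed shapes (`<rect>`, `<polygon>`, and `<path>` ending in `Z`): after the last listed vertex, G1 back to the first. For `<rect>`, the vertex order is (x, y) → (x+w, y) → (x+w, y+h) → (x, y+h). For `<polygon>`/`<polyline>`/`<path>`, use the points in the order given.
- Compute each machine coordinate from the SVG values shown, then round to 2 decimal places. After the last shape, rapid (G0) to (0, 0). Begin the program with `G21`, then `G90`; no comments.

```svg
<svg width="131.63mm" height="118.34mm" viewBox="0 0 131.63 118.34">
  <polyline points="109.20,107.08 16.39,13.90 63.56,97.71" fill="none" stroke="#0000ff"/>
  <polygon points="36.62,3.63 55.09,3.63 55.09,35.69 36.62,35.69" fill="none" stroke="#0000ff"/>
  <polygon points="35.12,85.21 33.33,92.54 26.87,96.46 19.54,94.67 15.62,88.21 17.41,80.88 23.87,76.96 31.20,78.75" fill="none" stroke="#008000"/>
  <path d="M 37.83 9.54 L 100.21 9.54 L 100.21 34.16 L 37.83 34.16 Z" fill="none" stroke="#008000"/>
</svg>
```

G21
G90
G0 X109.20 Y11.26
M3 S585
G1 X16.39 Y104.44 F1332
G1 X63.56 Y20.63
M5
G0 X36.62 Y114.71
M3 S585
G1 X55.09 Y114.71 F1332
G1 X55.09 Y82.65
G1 X36.62 Y82.65
G1 X36.62 Y114.71
M5
G0 X35.12 Y33.13
M3 S288
G1 X33.33 Y25.80 F4163
G1 X26.87 Y21.88
G1 X19.54 Y23.67
G1 X15.62 Y30.13
G1 X17.41 Y37.46
G1 X23.87 Y41.38
G1 X31.20 Y39.59
G1 X35.12 Y33.13
M5
G0 X37.83 Y108.80
M3 S288
G1 X100.21 Y108.80 F4163
G1 X100.21 Y84.18
G1 X37.83 Y84.18
G1 X37.83 Y108.80
M5
G0 X0.00 Y0.00

1 u = 1 mm; y_m = 118.34 − y.

[1] `<polyline>` open polyline, #0000ff→score S585 F1332: (109.20,11.26) → (16.39,104.44) → (63.56,20.63)

[2] `<polygon>` rectangle, #0000ff→score S585 F1332: (36.62,114.71) → (55.09,114.71) → (55.09,82.65) → (36.62,82.65) → (36.62,114.71) (closed)

[3] `<polygon>` regular polygon, #008000→engrave S288 F4163: (35.12,33.13) → (33.33,25.80) → (26.87,21.88) → (19.54,23.67) → (15.62,30.13) → (17.41,37.46) → (23.87,41.38) → (31.20,39.59) → (35.12,33.13) (closed)

[4] `<path>` rectangle, #008000→engrave S288 F4163: (37.83,108.80) → (100.21,108.80) → (100.21,84.18) → (37.83,84.18) → (37.83,108.80) (closed)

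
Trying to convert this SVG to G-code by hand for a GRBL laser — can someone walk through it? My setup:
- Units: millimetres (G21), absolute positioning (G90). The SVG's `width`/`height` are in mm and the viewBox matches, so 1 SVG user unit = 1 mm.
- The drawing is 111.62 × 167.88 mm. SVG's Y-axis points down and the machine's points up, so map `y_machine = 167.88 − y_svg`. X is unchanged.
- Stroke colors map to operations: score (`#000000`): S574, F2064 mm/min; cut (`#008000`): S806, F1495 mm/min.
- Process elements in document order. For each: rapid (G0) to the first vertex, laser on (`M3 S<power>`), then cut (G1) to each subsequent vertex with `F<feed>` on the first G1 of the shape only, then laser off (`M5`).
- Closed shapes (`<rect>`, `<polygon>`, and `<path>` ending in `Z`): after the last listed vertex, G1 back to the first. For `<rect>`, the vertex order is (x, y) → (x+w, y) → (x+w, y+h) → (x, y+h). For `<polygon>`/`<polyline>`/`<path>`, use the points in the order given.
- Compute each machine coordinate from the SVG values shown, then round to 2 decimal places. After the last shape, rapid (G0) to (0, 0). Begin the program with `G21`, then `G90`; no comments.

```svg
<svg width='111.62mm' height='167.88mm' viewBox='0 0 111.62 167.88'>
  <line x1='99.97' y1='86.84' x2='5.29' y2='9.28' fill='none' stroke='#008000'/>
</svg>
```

G21
G90
G0 X99.97 Y81.04
M3 S806
G1 X5.29 Y158.60 F1495
M5
G0 X0.00 Y0.00

Since the viewBox matches the mm dimensions, user units are millimetres directly. The only transform is the Y-flip y_m = 167.88 − y_svg.

Shape 1 is a line segment drawn with `<line>`. Its stroke #008000 means cut at S806, F1495. After flipping Y the toolpath is (99.97,81.04) → (5.29,158.60).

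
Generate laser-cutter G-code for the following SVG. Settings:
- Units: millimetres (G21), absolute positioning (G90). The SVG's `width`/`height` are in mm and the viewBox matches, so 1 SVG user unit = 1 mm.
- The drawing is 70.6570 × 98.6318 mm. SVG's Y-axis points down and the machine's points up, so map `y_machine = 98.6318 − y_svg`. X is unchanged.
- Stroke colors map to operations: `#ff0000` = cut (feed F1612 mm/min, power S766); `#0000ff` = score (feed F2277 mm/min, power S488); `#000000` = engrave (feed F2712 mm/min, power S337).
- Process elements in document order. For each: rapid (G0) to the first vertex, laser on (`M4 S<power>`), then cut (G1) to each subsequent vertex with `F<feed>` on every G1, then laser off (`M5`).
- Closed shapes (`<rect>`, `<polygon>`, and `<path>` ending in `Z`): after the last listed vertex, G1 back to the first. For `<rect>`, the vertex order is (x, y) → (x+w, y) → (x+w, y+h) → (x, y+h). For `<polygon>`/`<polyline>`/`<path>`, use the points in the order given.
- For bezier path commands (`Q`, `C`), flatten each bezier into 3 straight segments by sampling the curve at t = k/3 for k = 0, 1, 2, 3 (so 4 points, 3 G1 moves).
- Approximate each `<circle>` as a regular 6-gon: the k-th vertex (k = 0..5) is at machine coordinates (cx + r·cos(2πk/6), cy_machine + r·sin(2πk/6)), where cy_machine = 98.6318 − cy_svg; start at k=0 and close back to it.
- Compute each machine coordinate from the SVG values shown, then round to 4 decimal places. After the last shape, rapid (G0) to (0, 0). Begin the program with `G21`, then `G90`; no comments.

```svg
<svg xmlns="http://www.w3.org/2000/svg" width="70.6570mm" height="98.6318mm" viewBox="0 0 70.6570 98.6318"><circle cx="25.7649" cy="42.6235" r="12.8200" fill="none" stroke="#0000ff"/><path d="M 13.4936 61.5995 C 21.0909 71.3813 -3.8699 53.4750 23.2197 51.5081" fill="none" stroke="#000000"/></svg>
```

G21
G90
G0 X38.5849 Y56.0083
M4 S488
G1 X32.1749 Y67.1107 F2277
G1 X19.3549 Y67.1107 F2277
G1 X12.9449 Y56.0083 F2277
G1 X19.3549 Y44.9059 F2277
G1 X32.1749 Y44.9059 F2277
G1 X38.5849 Y56.0083 F2277
M5
G0 X13.4936 Y37.0323
M4 S337
G1 X13.3718 Y34.8640 F2712
G1 X10.3466 Y41.4595 F2712
G1 X23.2197 Y47.1237 F2712
M5
G0 X0.0000 Y0.0000

1 u = 1 mm; y_m = 98.6318 − y.

[1] `<circle>` circle, #0000ff→score S488 F2277: (38.5849,56.0083) → (32.1749,67.1107) → (19.3549,67.1107) → (12.9449,56.0083) → (19.3549,44.9059) → (32.1749,44.9059) → (38.5849,56.0083) (closed)

[2] `<path>` cubic bezier, #000000→engrave S337 F2712: (13.4936,37.0323) → (13.3718,34.8640) → (10.3466,41.4595) → (23.2197,47.1237)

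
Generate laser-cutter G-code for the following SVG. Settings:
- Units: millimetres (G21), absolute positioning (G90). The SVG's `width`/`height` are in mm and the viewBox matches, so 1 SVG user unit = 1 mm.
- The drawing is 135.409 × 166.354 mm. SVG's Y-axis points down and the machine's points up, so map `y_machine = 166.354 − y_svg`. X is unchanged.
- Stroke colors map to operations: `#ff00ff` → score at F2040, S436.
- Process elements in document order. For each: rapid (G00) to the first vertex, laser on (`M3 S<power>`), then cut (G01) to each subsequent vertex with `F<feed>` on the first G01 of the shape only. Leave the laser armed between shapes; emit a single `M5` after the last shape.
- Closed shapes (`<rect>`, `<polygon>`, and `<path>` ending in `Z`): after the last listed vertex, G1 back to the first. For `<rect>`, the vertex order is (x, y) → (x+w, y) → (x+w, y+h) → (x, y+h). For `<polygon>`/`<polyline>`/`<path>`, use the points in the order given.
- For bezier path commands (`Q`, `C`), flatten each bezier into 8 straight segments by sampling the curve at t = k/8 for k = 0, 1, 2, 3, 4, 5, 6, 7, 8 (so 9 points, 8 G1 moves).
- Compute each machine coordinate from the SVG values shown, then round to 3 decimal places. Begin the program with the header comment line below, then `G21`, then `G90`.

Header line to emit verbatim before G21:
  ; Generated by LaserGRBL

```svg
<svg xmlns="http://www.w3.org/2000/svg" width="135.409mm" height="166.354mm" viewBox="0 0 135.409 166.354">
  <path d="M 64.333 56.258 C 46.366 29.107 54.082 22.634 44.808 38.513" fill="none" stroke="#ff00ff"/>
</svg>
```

; Generated by LaserGRBL
G21
G90
G00 X64.333 Y110.096
M3 S436
G01 X58.716 Y119.305 F2040
G01 X55.007 Y126.556
G01 X52.705 Y131.829
G01 X51.311 Y135.105
G01 X50.324 Y136.363
G01 X49.245 Y135.585
G01 X47.573 Y132.751
G01 X44.808 Y127.841
M5

1 u = 1 mm; y_m = 166.354 − y.

[1] `<path>` cubic bezier, #ff00ff→score S436 F2040: (64.333,110.096) → (58.716,119.305) → (55.007,126.556) → (52.705,131.829) → (51.311,135.105) → (50.324,136.363) → (49.245,135.585) → (47.573,132.751) → (44.808,127.841)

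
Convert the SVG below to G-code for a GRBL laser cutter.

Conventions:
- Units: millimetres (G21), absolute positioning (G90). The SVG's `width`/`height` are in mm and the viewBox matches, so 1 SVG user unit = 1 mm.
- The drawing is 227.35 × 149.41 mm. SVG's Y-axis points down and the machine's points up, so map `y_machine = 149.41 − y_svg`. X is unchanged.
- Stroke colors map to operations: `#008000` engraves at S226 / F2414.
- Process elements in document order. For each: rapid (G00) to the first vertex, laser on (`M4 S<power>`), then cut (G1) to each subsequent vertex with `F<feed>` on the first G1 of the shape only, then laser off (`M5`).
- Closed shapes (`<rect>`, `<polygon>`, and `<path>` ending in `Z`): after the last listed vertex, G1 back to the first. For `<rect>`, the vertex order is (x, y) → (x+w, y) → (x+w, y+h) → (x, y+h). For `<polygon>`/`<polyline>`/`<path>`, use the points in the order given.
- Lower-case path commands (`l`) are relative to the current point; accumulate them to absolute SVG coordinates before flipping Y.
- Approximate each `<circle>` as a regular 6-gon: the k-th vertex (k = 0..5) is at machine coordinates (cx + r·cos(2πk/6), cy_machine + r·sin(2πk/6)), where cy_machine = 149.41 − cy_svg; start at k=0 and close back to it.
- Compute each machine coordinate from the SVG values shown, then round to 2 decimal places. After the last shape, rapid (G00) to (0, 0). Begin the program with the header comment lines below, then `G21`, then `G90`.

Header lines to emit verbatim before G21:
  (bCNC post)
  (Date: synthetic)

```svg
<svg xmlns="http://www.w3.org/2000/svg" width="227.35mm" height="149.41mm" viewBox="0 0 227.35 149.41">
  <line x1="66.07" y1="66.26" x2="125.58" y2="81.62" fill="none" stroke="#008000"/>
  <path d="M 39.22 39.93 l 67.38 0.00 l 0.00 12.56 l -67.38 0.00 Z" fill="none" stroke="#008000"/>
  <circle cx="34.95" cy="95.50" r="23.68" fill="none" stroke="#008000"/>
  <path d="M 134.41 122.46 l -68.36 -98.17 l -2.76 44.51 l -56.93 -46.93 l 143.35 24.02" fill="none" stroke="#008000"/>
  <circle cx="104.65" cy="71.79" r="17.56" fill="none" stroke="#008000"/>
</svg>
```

(bCNC post)
(Date: synthetic)
G21
G90
G00 X66.07 Y83.15
M4 S226
G1 X125.58 Y67.79 F2414
M5
G00 X39.22 Y109.48
M4 S226
G1 X106.60 Y109.48 F2414
G1 X106.60 Y96.92
G1 X39.22 Y96.92
G1 X39.22 Y109.48
M5
G00 X58.63 Y53.91
M4 S226
G1 X46.79 Y74.42 F2414
G1 X23.11 Y74.42
G1 X11.27 Y53.91
G1 X23.11 Y33.40
G1 X46.79 Y33.40
G1 X58.63 Y53.91
M5
G00 X134.41 Y26.95
M4 S226
G1 X66.05 Y125.12 F2414
G1 X63.29 Y80.61
G1 X6.36 Y127.54
G1 X149.71 Y103.52
M5
G00 X122.21 Y77.62
M4 S226
G1 X113.43 Y92.83 F2414
G1 X95.87 Y92.83
G1 X87.09 Y77.62
G1 X95.87 Y62.41
G1 X113.43 Y62.41
G1 X122.21 Y77.62
M5
G00 X0.00 Y0.00

viewBox `0 0 227.35 149.41` with mm width/height → 1 unit = 1 mm. Flip: y_m = 149.41 − y_svg.

**Shape 1** — `<line>` line segment, stroke `#008000` → engrave (S226, F2414). Machine vertices: (66.07,83.15) → (125.58,67.79). Open path.

**Shape 2** — `<path>` rectangle, stroke `#008000` → engrave (S226, F2414). Machine vertices: (39.22,109.48) → (106.60,109.48) → (106.60,96.92) → (39.22,96.92) → (39.22,109.48). Closed: final G1 returns to the first vertex.

**Shape 3** — `<circle>` circle, stroke `#008000` → engrave (S226, F2414). Machine vertices: (58.63,53.91) → (46.79,74.42) → (23.11,74.42) → (11.27,53.91) → (23.11,33.40) → (46.79,33.40) → (58.63,53.91). Closed: final G1 returns to the first vertex.

**Shape 4** — `<path>` open polyline, stroke `#008000` → engrave (S226, F2414). Machine vertices: (134.41,26.95) → (66.05,125.12) → (63.29,80.61) → (6.36,127.54) → (149.71,103.52). Open path.

**Shape 5** — `<circle>` circle, stroke `#008000` → engrave (S226, F2414). Machine vertices: (122.21,77.62) → (113.43,92.83) → (95.87,92.83) → (87.09,77.62) → (95.87,62.41) → (113.43,62.41) → (122.21,77.62). Closed: final G1 returns to the first vertex.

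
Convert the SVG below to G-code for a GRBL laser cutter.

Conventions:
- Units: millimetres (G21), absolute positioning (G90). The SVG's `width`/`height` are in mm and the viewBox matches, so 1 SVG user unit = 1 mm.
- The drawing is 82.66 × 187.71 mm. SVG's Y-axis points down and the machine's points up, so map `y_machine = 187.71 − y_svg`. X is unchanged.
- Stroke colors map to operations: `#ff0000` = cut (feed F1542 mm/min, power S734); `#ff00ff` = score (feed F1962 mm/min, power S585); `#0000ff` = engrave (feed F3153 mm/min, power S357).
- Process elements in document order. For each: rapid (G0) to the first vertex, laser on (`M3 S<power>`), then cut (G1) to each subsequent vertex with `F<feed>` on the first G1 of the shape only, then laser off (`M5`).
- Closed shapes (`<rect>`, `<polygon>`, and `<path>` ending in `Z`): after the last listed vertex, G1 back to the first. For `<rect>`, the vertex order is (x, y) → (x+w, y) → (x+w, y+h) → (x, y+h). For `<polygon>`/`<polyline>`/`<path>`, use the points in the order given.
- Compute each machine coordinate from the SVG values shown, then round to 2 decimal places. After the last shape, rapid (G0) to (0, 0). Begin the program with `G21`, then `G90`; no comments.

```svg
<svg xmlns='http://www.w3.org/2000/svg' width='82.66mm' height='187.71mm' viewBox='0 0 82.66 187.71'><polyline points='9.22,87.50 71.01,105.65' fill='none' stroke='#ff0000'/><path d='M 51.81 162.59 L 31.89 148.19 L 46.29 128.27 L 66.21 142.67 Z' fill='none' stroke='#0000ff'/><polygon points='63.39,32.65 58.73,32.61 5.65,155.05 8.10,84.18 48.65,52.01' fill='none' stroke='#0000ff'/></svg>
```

G21
G90
G0 X9.22 Y100.21
M3 S734
G1 X71.01 Y82.06 F1542
M5
G0 X51.81 Y25.12
M3 S357
G1 X31.89 Y39.52 F3153
G1 X46.29 Y59.44
G1 X66.21 Y45.04
G1 X51.81 Y25.12
M5
G0 X63.39 Y155.06
M3 S357
G1 X58.73 Y155.10 F3153
G1 X5.65 Y32.66
G1 X8.10 Y103.53
G1 X48.65 Y135.70
G1 X63.39 Y155.06
M5
G0 X0.00 Y0.00

1 u = 1 mm; y_m = 187.71 − y.

[1] `<polyline>` line segment, #ff0000→cut S734 F1542: (9.22,100.21) → (71.01,82.06)

[2] `<path>` regular polygon, #0000ff→engrave S357 F3153: (51.81,25.12) → (31.89,39.52) → (46.29,59.44) → (66.21,45.04) → (51.81,25.12) (closed)

[3] `<polygon>` closed polygon, #0000ff→engrave S357 F3153: (63.39,155.06) → (58.73,155.10) → (5.65,32.66) → (8.10,103.53) → (48.65,135.70) → (63.39,155.06) (closed)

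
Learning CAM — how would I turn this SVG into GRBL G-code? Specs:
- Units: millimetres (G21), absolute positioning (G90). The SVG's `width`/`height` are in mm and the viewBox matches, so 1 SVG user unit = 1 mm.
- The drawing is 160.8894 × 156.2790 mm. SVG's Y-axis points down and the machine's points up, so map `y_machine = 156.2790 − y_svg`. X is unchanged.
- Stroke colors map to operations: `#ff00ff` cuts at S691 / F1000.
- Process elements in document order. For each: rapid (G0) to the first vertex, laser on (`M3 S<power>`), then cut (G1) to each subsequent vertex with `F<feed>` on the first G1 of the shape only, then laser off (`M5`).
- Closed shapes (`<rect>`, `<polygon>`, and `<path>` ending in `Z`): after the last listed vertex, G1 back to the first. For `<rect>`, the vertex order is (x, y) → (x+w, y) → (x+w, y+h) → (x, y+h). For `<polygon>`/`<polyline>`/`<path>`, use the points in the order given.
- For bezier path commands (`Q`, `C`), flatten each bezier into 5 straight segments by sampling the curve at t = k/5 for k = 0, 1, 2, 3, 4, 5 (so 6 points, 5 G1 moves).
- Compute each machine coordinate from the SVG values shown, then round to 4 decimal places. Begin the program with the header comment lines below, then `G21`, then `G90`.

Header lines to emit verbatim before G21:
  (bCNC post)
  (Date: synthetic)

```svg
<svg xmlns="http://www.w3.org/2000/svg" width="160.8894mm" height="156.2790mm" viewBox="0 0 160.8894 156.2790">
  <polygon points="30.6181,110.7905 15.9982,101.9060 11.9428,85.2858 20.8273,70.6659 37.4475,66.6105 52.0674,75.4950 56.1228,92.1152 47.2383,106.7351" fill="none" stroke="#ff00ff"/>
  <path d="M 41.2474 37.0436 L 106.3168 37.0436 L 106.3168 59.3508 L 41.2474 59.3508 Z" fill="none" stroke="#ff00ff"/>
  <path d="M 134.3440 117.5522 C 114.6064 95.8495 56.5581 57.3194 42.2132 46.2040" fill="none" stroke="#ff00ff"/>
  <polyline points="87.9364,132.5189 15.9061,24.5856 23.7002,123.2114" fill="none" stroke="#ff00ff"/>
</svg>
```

(bCNC post)
(Date: synthetic)
G21
G90
G0 X30.6181 Y45.4885
M3 S691
G1 X15.9982 Y54.3730 F1000
G1 X11.9428 Y70.9932
G1 X20.8273 Y85.6131
G1 X37.4475 Y89.6685
G1 X52.0674 Y80.7840
G1 X56.1228 Y64.1638
G1 X47.2383 Y49.5439
G1 X30.6181 Y45.4885
M5
G0 X41.2474 Y119.2354
M3 S691
G1 X106.3168 Y119.2354 F1000
G1 X106.3168 Y96.9282
G1 X41.2474 Y96.9282
G1 X41.2474 Y119.2354
M5
G0 X134.3440 Y38.7268
M3 S691
G1 X118.5603 Y53.4138 F1000
G1 X97.5186 Y70.0157
G1 X75.1558 Y86.4090
G1 X55.4084 Y100.4699
G1 X42.2132 Y110.0750
M5
G0 X87.9364 Y23.7601
M3 S691
G1 X15.9061 Y131.6934 F1000
G1 X23.7002 Y33.0676
M5

Since the viewBox matches the mm dimensions, user units are millimetres directly. The only transform is the Y-flip y_m = 156.2790 − y_svg.

Shape 1 is a regular polygon drawn with `<polygon>`. Its stroke #ff00ff means cut at S691, F1000. After flipping Y the toolpath is (30.6181,45.4885) → (15.9982,54.3730) → (11.9428,70.9932) → (20.8273,85.6131) → (37.4475,89.6685) → (52.0674,80.7840) → (56.1228,64.1638) → (47.2383,49.5439) → (30.6181,45.4885), returning to the start.

Shape 2 is a rectangle drawn with `<path>`. Its stroke #ff00ff means cut at S691, F1000. After flipping Y the toolpath is (41.2474,119.2354) → (106.3168,119.2354) → (106.3168,96.9282) → (41.2474,96.9282) → (41.2474,119.2354), returning to the start.

Shape 3 is a cubic bezier drawn with `<path>`. Its stroke #ff00ff means cut at S691, F1000. After flipping Y the toolpath is (134.3440,38.7268) → (118.5603,53.4138) → (97.5186,70.0157) → (75.1558,86.4090) → (55.4084,100.4699) → (42.2132,110.0750).

Shape 4 is a open polyline drawn with `<polyline>`. Its stroke #ff00ff means cut at S691, F1000. After flipping Y the toolpath is (87.9364,23.7601) → (15.9061,131.6934) → (23.7002,33.0676).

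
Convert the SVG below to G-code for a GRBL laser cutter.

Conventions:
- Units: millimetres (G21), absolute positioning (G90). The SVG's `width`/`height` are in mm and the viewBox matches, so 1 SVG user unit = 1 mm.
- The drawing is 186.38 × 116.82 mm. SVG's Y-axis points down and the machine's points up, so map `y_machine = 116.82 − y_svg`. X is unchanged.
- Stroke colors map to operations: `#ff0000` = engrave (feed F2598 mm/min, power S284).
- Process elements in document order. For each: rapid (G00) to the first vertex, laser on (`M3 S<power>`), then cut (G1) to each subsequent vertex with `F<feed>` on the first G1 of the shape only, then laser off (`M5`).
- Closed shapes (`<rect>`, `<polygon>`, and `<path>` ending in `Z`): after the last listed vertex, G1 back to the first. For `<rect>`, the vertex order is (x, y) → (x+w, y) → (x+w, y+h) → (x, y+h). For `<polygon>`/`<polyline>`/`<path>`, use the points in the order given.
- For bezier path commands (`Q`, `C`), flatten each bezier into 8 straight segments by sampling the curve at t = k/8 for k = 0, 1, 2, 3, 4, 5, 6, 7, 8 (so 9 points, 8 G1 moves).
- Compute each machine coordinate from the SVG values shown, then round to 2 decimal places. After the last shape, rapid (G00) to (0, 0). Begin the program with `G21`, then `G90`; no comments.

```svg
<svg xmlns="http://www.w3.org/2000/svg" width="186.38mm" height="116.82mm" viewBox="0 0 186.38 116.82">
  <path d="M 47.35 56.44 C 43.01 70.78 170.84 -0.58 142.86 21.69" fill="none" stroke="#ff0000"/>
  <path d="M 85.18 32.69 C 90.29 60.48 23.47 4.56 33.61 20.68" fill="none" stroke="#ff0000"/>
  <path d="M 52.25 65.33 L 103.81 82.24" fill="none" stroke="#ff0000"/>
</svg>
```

G21
G90
G00 X47.35 Y60.38
M3 S284
G1 X51.36 Y58.67 F2598
G1 X64.38 Y62.89
G1 X83.04 Y70.95
G1 X103.97 Y80.73
G1 X123.79 Y90.14
G1 X139.13 Y97.08
G1 X146.61 Y99.44
G1 X142.86 Y95.13
M5
G00 X85.18 Y84.13
M3 S284
G1 X84.02 Y77.33 F2598
G1 X77.85 Y76.55
G1 X68.43 Y79.97
G1 X57.51 Y85.76
G1 X46.82 Y92.10
G1 X38.11 Y97.16
G1 X33.12 Y99.11
G1 X33.61 Y96.14
M5
G00 X52.25 Y51.49
M3 S284
G1 X103.81 Y34.58 F2598
M5
G00 X0.00 Y0.00

viewBox `0 0 186.38 116.82` with mm width/height → 1 unit = 1 mm. Flip: y_m = 116.82 − y_svg.

**Shape 1** — `<path>` cubic bezier, stroke `#ff0000` → engrave (S284, F2598). Control points (SVG): P0=(47.35,56.44), P1=(43.01,70.78), P2=(170.84,-0.58), P3=(142.86,21.69); sampled at t=k/8. Machine vertices: (47.35,60.38) → (51.36,58.67) → (64.38,62.89) → (83.04,70.95) → (103.97,80.73) → (123.79,90.14) → (139.13,97.08) → (146.61,99.44) → (142.86,95.13). Open path.

**Shape 2** — `<path>` cubic bezier, stroke `#ff0000` → engrave (S284, F2598). Control points (SVG): P0=(85.18,32.69), P1=(90.29,60.48), P2=(23.47,4.56), P3=(33.61,20.68); sampled at t=k/8. Machine vertices: (85.18,84.13) → (84.02,77.33) → (77.85,76.55) → (68.43,79.97) → (57.51,85.76) → (46.82,92.10) → (38.11,97.16) → (33.12,99.11) → (33.61,96.14). Open path.

**Shape 3** — `<path>` line segment, stroke `#ff0000` → engrave (S284, F2598). Machine vertices: (52.25,51.49) → (103.81,34.58). Open path.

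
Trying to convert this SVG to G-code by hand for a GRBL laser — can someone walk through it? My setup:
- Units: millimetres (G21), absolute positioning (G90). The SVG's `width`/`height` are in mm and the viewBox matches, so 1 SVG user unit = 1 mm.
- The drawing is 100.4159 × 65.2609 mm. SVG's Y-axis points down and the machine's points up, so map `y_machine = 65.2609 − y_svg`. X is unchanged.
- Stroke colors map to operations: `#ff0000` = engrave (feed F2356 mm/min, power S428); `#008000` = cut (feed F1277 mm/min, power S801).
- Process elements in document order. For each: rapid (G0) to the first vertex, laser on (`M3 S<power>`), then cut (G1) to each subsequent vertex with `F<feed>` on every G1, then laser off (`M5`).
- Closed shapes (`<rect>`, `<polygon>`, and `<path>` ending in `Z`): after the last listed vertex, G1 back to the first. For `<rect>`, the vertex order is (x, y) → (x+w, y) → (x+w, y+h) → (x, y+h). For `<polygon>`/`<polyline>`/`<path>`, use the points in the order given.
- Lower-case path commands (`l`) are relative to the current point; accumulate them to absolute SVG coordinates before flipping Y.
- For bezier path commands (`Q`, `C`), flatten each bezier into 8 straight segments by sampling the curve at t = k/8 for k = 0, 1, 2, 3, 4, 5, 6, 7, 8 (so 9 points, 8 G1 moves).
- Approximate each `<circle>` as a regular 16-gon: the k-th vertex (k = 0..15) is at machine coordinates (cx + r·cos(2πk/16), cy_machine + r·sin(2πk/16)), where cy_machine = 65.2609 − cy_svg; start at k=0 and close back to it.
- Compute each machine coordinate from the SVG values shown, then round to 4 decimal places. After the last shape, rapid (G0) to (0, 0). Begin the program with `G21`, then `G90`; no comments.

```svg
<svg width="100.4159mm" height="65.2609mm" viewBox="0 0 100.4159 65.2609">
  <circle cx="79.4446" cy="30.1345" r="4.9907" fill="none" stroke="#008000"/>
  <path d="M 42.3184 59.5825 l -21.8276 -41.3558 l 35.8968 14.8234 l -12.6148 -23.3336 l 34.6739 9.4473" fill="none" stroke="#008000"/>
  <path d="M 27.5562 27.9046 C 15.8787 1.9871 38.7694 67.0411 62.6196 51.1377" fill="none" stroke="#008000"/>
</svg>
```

G21
G90
G0 X84.4353 Y35.1264
M3 S801
G1 X84.0554 Y37.0363 F1277
G1 X82.9736 Y38.6554 F1277
G1 X81.3545 Y39.7372 F1277
G1 X79.4446 Y40.1171 F1277
G1 X77.5347 Y39.7372 F1277
G1 X75.9156 Y38.6554 F1277
G1 X74.8338 Y37.0363 F1277
G1 X74.4539 Y35.1264 F1277
G1 X74.8338 Y33.2165 F1277
G1 X75.9156 Y31.5974 F1277
G1 X77.5347 Y30.5156 F1277
G1 X79.4446 Y30.1357 F1277
G1 X81.3545 Y30.5156 F1277
G1 X82.9736 Y31.5974 F1277
G1 X84.0554 Y33.2165 F1277
G1 X84.4353 Y35.1264 F1277
M5
G0 X42.3184 Y5.6784
M3 S801
G1 X20.4908 Y47.0342 F1277
G1 X56.3876 Y32.2108 F1277
G1 X43.7728 Y55.5444 F1277
G1 X78.4467 Y46.0971 F1277
M5
G0 X27.5562 Y37.3563
M3 S801
G1 X24.7319 Y43.1469 F1277
G1 X24.7545 Y42.4237 F1277
G1 X27.2301 Y37.2014 F1277
G1 X31.7650 Y29.4950 F1277
G1 X37.9652 Y21.3192 F1277
G1 X45.4370 Y14.6888 F1277
G1 X53.7864 Y11.6185 F1277
G1 X62.6196 Y14.1232 F1277
M5
G0 X0.0000 Y0.0000

Since the viewBox matches the mm dimensions, user units are millimetres directly. The only transform is the Y-flip y_m = 65.2609 − y_svg.

Shape 1 is a circle drawn with `<circle>`. Its stroke #008000 means cut at S801, F1277. After flipping Y the toolpath is (84.4353,35.1264) → (84.0554,37.0363) → (82.9736,38.6554) → (81.3545,39.7372) → (79.4446,40.1171) → (77.5347,39.7372) → (75.9156,38.6554) → (74.8338,37.0363) → (74.4539,35.1264) → (74.8338,33.2165) → (75.9156,31.5974) → (77.5347,30.5156) → (79.4446,30.1357) → (81.3545,30.5156) → (82.9736,31.5974) → (84.0554,33.2165) → (84.4353,35.1264), returning to the start.

Shape 2 is a open polyline drawn with `<path>`. Its stroke #008000 means cut at S801, F1277. After flipping Y the toolpath is (42.3184,5.6784) → (20.4908,47.0342) → (56.3876,32.2108) → (43.7728,55.5444) → (78.4467,46.0971).

Shape 3 is a cubic bezier drawn with `<path>`. Its stroke #008000 means cut at S801, F1277. After flipping Y the toolpath is (27.5562,37.3563) → (24.7319,43.1469) → (24.7545,42.4237) → (27.2301,37.2014) → (31.7650,29.4950) → (37.9652,21.3192) → (45.4370,14.6888) → (53.7864,11.6185) → (62.6196,14.1232).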